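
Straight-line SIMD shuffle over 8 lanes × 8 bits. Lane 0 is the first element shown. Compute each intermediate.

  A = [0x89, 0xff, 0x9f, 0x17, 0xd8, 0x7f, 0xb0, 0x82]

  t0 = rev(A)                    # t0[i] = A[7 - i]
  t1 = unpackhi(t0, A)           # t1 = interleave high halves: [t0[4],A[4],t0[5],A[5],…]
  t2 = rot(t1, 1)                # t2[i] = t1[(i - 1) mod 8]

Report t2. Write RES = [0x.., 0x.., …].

  t0: 82 b0 7f d8 17 9f ff 89
  t1: 17 d8 9f 7f ff b0 89 82
  t2: 82 17 d8 9f 7f ff b0 89

RES = [ 0x82  0x17  0xd8  0x9f  0x7f  0xff  0xb0  0x89 ]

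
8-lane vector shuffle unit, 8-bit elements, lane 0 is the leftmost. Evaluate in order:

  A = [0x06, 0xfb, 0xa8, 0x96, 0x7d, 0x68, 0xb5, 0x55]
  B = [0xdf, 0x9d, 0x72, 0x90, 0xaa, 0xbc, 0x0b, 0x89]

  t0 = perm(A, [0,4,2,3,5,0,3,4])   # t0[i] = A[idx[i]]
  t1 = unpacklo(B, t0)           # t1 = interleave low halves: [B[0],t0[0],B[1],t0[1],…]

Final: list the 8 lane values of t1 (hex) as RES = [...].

→ t0 |06|7d|a8|96|68|06|96|7d|
→ t1 |df|06|9d|7d|72|a8|90|96|

RES = [0xdf, 0x06, 0x9d, 0x7d, 0x72, 0xa8, 0x90, 0x96]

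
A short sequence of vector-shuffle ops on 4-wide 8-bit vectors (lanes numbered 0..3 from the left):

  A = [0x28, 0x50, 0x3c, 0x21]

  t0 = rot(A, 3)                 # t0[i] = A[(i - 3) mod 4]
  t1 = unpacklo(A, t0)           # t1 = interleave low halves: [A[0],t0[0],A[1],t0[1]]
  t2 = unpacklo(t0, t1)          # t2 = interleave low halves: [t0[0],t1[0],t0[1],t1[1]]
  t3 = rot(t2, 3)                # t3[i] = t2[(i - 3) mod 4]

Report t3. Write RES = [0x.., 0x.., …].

t0 = [0x50, 0x3c, 0x21, 0x28]
t1 = [0x28, 0x50, 0x50, 0x3c]
t2 = [0x50, 0x28, 0x3c, 0x50]
t3 = [0x28, 0x3c, 0x50, 0x50]

RES = [0x28, 0x3c, 0x50, 0x50]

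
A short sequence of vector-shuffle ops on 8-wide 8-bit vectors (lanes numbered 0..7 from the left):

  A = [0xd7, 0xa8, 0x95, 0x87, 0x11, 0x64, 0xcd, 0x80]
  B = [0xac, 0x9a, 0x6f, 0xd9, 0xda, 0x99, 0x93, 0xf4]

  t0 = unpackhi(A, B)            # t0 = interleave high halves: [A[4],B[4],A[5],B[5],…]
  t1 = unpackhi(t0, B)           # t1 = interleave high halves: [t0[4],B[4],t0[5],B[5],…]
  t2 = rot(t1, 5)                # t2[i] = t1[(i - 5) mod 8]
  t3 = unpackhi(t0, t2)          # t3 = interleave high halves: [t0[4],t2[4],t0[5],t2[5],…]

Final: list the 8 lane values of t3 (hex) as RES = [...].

→ t0 |11|da|64|99|cd|93|80|f4|
→ t1 |cd|da|93|99|80|93|f4|f4|
→ t2 |99|80|93|f4|f4|cd|da|93|
→ t3 |cd|f4|93|cd|80|da|f4|93|

RES = [ 0xcd  0xf4  0x93  0xcd  0x80  0xda  0xf4  0x93 ]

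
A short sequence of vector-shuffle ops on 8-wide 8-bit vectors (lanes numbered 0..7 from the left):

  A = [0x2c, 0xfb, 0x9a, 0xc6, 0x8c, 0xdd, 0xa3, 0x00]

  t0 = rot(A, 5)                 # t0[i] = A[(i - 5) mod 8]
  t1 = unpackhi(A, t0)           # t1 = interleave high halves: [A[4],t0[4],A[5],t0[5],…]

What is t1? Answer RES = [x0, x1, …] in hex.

  t0: c6 8c dd a3 00 2c fb 9a
  t1: 8c 00 dd 2c a3 fb 00 9a

RES = [0x8c, 0x00, 0xdd, 0x2c, 0xa3, 0xfb, 0x00, 0x9a]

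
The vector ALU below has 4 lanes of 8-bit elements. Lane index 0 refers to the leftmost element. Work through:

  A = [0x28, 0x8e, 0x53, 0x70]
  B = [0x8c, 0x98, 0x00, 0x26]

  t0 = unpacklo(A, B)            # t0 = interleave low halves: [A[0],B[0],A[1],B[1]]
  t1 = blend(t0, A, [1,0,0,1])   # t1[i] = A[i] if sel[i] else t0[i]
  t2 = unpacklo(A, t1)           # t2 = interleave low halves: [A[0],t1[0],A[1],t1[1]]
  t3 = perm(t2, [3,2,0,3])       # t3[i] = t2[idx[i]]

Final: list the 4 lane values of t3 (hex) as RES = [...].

RES = [ 0x8c  0x8e  0x28  0x8c ]

  t0: 28 8c 8e 98
  t1: 28 8c 8e 70
  t2: 28 28 8e 8c
  t3: 8c 8e 28 8c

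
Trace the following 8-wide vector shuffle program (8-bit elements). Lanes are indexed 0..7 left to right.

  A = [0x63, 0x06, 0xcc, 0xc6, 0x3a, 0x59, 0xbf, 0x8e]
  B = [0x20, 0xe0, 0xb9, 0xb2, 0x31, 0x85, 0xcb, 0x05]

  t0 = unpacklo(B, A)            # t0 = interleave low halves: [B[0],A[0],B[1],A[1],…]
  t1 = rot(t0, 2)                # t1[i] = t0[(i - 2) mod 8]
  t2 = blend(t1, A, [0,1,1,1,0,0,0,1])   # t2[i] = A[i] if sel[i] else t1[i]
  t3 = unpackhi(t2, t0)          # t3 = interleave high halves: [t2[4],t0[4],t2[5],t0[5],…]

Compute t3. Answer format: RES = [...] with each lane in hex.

→ t0 |20|63|e0|06|b9|cc|b2|c6|
→ t1 |b2|c6|20|63|e0|06|b9|cc|
→ t2 |b2|06|cc|c6|e0|06|b9|8e|
→ t3 |e0|b9|06|cc|b9|b2|8e|c6|

RES = [ 0xe0  0xb9  0x06  0xcc  0xb9  0xb2  0x8e  0xc6 ]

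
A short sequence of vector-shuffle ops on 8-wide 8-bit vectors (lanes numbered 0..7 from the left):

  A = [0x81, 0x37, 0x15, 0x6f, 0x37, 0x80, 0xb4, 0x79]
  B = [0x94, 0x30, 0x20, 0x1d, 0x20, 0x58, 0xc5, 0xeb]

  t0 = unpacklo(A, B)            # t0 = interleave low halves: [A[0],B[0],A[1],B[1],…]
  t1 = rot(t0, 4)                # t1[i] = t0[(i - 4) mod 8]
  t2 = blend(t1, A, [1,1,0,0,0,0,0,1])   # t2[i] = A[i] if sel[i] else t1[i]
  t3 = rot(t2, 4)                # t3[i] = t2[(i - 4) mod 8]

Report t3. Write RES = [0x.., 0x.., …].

RES = [0x81, 0x94, 0x37, 0x79, 0x81, 0x37, 0x6f, 0x1d]

  t0: 81 94 37 30 15 20 6f 1d
  t1: 15 20 6f 1d 81 94 37 30
  t2: 81 37 6f 1d 81 94 37 79
  t3: 81 94 37 79 81 37 6f 1d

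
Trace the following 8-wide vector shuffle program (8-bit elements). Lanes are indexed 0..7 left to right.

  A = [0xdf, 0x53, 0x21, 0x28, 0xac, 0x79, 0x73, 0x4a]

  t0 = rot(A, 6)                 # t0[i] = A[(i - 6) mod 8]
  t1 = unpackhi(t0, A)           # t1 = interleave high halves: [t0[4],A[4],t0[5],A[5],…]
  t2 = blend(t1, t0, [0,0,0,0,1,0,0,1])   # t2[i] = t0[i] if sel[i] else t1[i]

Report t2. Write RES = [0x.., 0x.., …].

RES = [ 0x73  0xac  0x4a  0x79  0x73  0x73  0x53  0x53 ]

t0 = [0x21, 0x28, 0xac, 0x79, 0x73, 0x4a, 0xdf, 0x53]
t1 = [0x73, 0xac, 0x4a, 0x79, 0xdf, 0x73, 0x53, 0x4a]
t2 = [0x73, 0xac, 0x4a, 0x79, 0x73, 0x73, 0x53, 0x53]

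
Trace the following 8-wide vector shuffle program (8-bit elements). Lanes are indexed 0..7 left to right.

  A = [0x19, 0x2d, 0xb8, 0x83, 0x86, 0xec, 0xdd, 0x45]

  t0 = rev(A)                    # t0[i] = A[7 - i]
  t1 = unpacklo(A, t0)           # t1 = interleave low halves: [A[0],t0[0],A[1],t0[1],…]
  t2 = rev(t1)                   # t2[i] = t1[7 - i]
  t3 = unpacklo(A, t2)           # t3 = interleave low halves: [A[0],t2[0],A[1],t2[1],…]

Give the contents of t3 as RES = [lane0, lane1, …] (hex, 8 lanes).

RES = [ 0x19  0x86  0x2d  0x83  0xb8  0xec  0x83  0xb8 ]

  t0: 45 dd ec 86 83 b8 2d 19
  t1: 19 45 2d dd b8 ec 83 86
  t2: 86 83 ec b8 dd 2d 45 19
  t3: 19 86 2d 83 b8 ec 83 b8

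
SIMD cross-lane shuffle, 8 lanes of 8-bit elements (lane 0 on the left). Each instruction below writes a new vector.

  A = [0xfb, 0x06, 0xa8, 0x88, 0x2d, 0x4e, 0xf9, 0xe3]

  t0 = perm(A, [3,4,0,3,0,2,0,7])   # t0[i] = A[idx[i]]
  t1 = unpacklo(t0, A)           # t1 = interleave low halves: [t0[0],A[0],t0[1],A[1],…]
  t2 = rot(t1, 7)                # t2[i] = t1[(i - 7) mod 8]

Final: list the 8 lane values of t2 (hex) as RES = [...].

t0 = [0x88, 0x2d, 0xfb, 0x88, 0xfb, 0xa8, 0xfb, 0xe3]
t1 = [0x88, 0xfb, 0x2d, 0x06, 0xfb, 0xa8, 0x88, 0x88]
t2 = [0xfb, 0x2d, 0x06, 0xfb, 0xa8, 0x88, 0x88, 0x88]

RES = [ 0xfb  0x2d  0x06  0xfb  0xa8  0x88  0x88  0x88 ]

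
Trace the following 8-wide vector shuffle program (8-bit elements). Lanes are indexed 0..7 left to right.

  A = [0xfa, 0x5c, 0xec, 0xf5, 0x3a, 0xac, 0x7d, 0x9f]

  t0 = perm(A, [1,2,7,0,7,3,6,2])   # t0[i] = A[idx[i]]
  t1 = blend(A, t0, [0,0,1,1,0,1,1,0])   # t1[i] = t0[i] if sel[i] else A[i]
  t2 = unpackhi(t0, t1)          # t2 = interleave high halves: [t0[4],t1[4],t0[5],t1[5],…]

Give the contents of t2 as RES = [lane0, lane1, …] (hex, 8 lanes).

RES = [0x9f, 0x3a, 0xf5, 0xf5, 0x7d, 0x7d, 0xec, 0x9f]

→ t0 |5c|ec|9f|fa|9f|f5|7d|ec|
→ t1 |fa|5c|9f|fa|3a|f5|7d|9f|
→ t2 |9f|3a|f5|f5|7d|7d|ec|9f|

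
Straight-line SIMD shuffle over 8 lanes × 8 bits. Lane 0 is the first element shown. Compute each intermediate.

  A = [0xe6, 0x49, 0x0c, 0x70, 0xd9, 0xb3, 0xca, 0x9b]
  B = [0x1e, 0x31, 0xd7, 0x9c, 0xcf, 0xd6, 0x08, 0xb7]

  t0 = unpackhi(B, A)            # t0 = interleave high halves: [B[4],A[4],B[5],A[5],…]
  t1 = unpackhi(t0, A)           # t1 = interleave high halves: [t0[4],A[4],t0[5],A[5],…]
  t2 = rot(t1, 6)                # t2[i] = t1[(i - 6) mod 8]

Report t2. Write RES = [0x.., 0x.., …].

→ t0 |cf|d9|d6|b3|08|ca|b7|9b|
→ t1 |08|d9|ca|b3|b7|ca|9b|9b|
→ t2 |ca|b3|b7|ca|9b|9b|08|d9|

RES = [ 0xca  0xb3  0xb7  0xca  0x9b  0x9b  0x08  0xd9 ]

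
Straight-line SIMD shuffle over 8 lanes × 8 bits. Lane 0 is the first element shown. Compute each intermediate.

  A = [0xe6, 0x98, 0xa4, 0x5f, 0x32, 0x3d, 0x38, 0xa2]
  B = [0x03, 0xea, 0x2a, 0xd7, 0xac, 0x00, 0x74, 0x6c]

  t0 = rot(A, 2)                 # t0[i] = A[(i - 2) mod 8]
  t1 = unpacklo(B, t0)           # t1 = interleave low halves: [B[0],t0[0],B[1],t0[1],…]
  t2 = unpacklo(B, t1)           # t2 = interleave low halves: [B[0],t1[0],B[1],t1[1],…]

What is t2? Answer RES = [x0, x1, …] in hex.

  t0: 38 a2 e6 98 a4 5f 32 3d
  t1: 03 38 ea a2 2a e6 d7 98
  t2: 03 03 ea 38 2a ea d7 a2

RES = [0x03, 0x03, 0xea, 0x38, 0x2a, 0xea, 0xd7, 0xa2]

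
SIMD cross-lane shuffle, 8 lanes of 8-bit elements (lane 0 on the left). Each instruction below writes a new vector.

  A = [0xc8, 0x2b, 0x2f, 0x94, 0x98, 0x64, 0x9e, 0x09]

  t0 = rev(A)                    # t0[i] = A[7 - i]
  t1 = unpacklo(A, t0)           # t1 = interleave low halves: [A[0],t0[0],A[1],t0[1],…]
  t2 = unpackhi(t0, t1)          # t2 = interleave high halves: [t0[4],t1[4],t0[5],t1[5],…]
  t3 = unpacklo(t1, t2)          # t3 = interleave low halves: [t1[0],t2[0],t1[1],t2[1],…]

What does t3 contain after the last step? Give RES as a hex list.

RES = [0xc8, 0x94, 0x09, 0x2f, 0x2b, 0x2f, 0x9e, 0x64]

→ t0 |09|9e|64|98|94|2f|2b|c8|
→ t1 |c8|09|2b|9e|2f|64|94|98|
→ t2 |94|2f|2f|64|2b|94|c8|98|
→ t3 |c8|94|09|2f|2b|2f|9e|64|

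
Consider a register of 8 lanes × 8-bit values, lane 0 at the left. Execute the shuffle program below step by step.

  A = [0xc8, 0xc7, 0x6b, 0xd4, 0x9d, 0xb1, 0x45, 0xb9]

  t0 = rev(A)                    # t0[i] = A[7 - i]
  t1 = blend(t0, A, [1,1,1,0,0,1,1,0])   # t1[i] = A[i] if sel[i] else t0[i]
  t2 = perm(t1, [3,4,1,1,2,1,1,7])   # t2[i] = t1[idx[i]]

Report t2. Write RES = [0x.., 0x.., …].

RES = [ 0x9d  0xd4  0xc7  0xc7  0x6b  0xc7  0xc7  0xc8 ]

→ t0 |b9|45|b1|9d|d4|6b|c7|c8|
→ t1 |c8|c7|6b|9d|d4|b1|45|c8|
→ t2 |9d|d4|c7|c7|6b|c7|c7|c8|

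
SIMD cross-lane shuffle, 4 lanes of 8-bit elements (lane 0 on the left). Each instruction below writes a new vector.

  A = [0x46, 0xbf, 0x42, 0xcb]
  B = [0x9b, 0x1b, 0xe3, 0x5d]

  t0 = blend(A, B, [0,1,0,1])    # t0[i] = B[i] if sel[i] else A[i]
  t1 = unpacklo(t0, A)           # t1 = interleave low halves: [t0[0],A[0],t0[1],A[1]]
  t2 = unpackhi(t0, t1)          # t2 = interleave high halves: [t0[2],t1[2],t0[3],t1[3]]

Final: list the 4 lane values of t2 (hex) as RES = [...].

→ t0 |46|1b|42|5d|
→ t1 |46|46|1b|bf|
→ t2 |42|1b|5d|bf|

RES = [0x42, 0x1b, 0x5d, 0xbf]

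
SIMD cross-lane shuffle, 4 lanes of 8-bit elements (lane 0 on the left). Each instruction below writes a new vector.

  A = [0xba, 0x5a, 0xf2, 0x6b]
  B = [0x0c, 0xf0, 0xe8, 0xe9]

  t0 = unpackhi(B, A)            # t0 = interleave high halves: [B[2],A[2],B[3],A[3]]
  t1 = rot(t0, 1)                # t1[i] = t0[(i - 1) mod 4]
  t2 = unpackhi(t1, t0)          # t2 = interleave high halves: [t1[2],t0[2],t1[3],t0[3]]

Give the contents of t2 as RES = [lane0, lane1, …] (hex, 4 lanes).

RES = [ 0xf2  0xe9  0xe9  0x6b ]

→ t0 |e8|f2|e9|6b|
→ t1 |6b|e8|f2|e9|
→ t2 |f2|e9|e9|6b|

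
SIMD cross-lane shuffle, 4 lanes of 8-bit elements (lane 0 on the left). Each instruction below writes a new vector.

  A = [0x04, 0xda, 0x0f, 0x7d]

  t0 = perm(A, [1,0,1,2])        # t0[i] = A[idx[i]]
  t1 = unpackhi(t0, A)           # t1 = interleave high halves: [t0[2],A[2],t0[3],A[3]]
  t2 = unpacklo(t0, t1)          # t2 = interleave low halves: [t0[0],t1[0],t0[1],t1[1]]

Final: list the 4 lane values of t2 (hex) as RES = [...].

RES = [0xda, 0xda, 0x04, 0x0f]

t0 = [0xda, 0x04, 0xda, 0x0f]
t1 = [0xda, 0x0f, 0x0f, 0x7d]
t2 = [0xda, 0xda, 0x04, 0x0f]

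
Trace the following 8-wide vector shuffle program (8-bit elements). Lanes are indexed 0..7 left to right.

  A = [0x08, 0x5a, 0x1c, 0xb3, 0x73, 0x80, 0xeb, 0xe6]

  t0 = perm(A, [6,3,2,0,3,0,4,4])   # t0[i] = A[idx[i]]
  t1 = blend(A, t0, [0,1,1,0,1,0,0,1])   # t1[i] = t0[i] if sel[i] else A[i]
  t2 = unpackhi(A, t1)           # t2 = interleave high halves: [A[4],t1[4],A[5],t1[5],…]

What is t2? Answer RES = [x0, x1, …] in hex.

RES = [0x73, 0xb3, 0x80, 0x80, 0xeb, 0xeb, 0xe6, 0x73]

t0 = [0xeb, 0xb3, 0x1c, 0x08, 0xb3, 0x08, 0x73, 0x73]
t1 = [0x08, 0xb3, 0x1c, 0xb3, 0xb3, 0x80, 0xeb, 0x73]
t2 = [0x73, 0xb3, 0x80, 0x80, 0xeb, 0xeb, 0xe6, 0x73]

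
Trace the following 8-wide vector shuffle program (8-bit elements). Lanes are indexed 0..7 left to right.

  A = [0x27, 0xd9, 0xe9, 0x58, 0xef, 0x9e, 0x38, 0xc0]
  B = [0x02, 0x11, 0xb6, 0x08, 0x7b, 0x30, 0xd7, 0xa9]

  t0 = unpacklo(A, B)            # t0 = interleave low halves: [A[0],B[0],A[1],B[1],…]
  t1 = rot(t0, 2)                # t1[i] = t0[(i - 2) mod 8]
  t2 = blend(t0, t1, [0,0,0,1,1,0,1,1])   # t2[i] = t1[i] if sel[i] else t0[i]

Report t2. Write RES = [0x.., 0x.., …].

  t0: 27 02 d9 11 e9 b6 58 08
  t1: 58 08 27 02 d9 11 e9 b6
  t2: 27 02 d9 02 d9 b6 e9 b6

RES = [0x27, 0x02, 0xd9, 0x02, 0xd9, 0xb6, 0xe9, 0xb6]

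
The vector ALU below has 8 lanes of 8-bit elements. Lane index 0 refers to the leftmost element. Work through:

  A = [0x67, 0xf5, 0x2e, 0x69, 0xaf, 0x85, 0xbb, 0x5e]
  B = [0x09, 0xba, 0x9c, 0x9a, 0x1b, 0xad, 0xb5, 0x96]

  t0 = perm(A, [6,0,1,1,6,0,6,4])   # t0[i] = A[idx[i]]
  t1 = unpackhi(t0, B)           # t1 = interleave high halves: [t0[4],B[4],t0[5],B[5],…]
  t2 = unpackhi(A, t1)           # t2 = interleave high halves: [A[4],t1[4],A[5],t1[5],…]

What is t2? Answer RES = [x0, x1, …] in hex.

→ t0 |bb|67|f5|f5|bb|67|bb|af|
→ t1 |bb|1b|67|ad|bb|b5|af|96|
→ t2 |af|bb|85|b5|bb|af|5e|96|

RES = [0xaf, 0xbb, 0x85, 0xb5, 0xbb, 0xaf, 0x5e, 0x96]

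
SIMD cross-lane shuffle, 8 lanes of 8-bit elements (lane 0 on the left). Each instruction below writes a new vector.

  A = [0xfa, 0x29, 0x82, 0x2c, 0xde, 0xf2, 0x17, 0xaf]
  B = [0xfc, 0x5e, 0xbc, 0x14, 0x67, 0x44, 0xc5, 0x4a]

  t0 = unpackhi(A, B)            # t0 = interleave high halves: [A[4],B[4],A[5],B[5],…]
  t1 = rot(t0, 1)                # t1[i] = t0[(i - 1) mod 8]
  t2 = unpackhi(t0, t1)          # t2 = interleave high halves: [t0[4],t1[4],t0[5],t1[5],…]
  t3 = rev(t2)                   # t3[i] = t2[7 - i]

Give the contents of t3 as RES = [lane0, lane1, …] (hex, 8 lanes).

→ t0 |de|67|f2|44|17|c5|af|4a|
→ t1 |4a|de|67|f2|44|17|c5|af|
→ t2 |17|44|c5|17|af|c5|4a|af|
→ t3 |af|4a|c5|af|17|c5|44|17|

RES = [0xaf, 0x4a, 0xc5, 0xaf, 0x17, 0xc5, 0x44, 0x17]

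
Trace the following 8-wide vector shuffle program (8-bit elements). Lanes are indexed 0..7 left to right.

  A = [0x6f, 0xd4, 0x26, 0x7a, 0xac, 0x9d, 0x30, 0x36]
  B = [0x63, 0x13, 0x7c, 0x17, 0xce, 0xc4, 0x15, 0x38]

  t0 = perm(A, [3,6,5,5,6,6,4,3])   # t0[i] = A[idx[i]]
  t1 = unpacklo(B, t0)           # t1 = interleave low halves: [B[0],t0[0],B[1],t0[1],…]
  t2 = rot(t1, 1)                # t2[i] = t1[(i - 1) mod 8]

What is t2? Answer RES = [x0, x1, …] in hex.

RES = [ 0x9d  0x63  0x7a  0x13  0x30  0x7c  0x9d  0x17 ]

t0 = [0x7a, 0x30, 0x9d, 0x9d, 0x30, 0x30, 0xac, 0x7a]
t1 = [0x63, 0x7a, 0x13, 0x30, 0x7c, 0x9d, 0x17, 0x9d]
t2 = [0x9d, 0x63, 0x7a, 0x13, 0x30, 0x7c, 0x9d, 0x17]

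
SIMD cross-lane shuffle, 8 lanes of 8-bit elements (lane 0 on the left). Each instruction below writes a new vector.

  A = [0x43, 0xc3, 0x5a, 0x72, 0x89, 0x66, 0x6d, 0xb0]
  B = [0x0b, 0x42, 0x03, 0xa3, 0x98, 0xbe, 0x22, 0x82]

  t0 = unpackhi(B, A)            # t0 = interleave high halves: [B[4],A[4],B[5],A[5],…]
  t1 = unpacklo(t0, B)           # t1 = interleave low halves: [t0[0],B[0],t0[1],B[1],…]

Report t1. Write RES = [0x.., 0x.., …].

  t0: 98 89 be 66 22 6d 82 b0
  t1: 98 0b 89 42 be 03 66 a3

RES = [ 0x98  0x0b  0x89  0x42  0xbe  0x03  0x66  0xa3 ]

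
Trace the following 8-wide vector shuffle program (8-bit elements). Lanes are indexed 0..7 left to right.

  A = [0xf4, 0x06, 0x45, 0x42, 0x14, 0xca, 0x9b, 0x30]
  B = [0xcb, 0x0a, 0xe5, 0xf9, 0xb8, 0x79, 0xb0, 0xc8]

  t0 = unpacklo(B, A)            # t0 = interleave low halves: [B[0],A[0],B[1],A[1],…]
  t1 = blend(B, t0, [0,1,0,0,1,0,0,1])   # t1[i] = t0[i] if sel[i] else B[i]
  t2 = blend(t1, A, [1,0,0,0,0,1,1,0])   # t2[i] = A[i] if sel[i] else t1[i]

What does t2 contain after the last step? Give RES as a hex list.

RES = [0xf4, 0xf4, 0xe5, 0xf9, 0xe5, 0xca, 0x9b, 0x42]

t0 = [0xcb, 0xf4, 0x0a, 0x06, 0xe5, 0x45, 0xf9, 0x42]
t1 = [0xcb, 0xf4, 0xe5, 0xf9, 0xe5, 0x79, 0xb0, 0x42]
t2 = [0xf4, 0xf4, 0xe5, 0xf9, 0xe5, 0xca, 0x9b, 0x42]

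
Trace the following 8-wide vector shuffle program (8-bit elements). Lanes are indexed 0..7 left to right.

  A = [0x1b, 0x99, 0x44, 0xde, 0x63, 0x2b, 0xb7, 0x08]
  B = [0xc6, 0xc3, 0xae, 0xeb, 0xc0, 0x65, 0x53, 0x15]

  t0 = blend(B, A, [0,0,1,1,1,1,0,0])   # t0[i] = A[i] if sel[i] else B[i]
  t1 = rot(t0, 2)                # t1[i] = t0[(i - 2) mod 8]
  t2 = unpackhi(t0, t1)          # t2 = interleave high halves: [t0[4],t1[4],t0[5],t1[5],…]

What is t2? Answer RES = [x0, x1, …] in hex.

t0 = [0xc6, 0xc3, 0x44, 0xde, 0x63, 0x2b, 0x53, 0x15]
t1 = [0x53, 0x15, 0xc6, 0xc3, 0x44, 0xde, 0x63, 0x2b]
t2 = [0x63, 0x44, 0x2b, 0xde, 0x53, 0x63, 0x15, 0x2b]

RES = [ 0x63  0x44  0x2b  0xde  0x53  0x63  0x15  0x2b ]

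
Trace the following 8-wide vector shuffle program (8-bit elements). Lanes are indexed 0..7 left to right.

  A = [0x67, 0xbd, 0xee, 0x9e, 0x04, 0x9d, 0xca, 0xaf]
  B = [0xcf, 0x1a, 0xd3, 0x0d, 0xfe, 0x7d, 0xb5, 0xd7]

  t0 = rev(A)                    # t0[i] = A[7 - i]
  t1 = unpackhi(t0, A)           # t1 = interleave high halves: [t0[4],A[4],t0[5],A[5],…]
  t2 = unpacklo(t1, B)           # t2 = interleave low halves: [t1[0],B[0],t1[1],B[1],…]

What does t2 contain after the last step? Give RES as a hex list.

RES = [ 0x9e  0xcf  0x04  0x1a  0xee  0xd3  0x9d  0x0d ]

  t0: af ca 9d 04 9e ee bd 67
  t1: 9e 04 ee 9d bd ca 67 af
  t2: 9e cf 04 1a ee d3 9d 0d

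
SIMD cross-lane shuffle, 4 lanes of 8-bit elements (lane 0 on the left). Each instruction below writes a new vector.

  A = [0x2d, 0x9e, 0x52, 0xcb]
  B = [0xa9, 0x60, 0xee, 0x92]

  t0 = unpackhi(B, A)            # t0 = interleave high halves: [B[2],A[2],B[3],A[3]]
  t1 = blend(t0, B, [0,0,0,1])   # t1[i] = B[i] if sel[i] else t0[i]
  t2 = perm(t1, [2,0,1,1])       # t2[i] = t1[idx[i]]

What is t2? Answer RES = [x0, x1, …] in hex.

t0 = [0xee, 0x52, 0x92, 0xcb]
t1 = [0xee, 0x52, 0x92, 0x92]
t2 = [0x92, 0xee, 0x52, 0x52]

RES = [0x92, 0xee, 0x52, 0x52]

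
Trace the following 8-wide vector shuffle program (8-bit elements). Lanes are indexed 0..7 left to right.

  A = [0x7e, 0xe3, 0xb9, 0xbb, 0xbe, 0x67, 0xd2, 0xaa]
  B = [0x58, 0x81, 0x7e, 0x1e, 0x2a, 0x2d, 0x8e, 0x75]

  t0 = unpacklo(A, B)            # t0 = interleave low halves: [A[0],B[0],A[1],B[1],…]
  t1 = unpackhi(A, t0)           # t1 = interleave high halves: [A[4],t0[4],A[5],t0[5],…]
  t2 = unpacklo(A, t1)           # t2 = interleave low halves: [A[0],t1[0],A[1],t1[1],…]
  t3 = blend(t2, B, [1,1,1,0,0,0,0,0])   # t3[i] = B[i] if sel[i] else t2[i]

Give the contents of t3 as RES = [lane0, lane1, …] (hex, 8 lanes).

RES = [ 0x58  0x81  0x7e  0xb9  0xb9  0x67  0xbb  0x7e ]

t0 = [0x7e, 0x58, 0xe3, 0x81, 0xb9, 0x7e, 0xbb, 0x1e]
t1 = [0xbe, 0xb9, 0x67, 0x7e, 0xd2, 0xbb, 0xaa, 0x1e]
t2 = [0x7e, 0xbe, 0xe3, 0xb9, 0xb9, 0x67, 0xbb, 0x7e]
t3 = [0x58, 0x81, 0x7e, 0xb9, 0xb9, 0x67, 0xbb, 0x7e]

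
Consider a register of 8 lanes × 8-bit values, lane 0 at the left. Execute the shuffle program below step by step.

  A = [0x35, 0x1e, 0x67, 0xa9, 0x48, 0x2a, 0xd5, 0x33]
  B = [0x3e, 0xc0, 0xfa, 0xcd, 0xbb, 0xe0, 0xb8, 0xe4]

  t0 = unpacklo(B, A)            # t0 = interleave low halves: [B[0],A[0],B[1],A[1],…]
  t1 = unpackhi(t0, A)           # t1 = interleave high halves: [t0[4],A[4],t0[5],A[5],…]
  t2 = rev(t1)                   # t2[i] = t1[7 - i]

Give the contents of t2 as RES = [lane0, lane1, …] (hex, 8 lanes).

→ t0 |3e|35|c0|1e|fa|67|cd|a9|
→ t1 |fa|48|67|2a|cd|d5|a9|33|
→ t2 |33|a9|d5|cd|2a|67|48|fa|

RES = [0x33, 0xa9, 0xd5, 0xcd, 0x2a, 0x67, 0x48, 0xfa]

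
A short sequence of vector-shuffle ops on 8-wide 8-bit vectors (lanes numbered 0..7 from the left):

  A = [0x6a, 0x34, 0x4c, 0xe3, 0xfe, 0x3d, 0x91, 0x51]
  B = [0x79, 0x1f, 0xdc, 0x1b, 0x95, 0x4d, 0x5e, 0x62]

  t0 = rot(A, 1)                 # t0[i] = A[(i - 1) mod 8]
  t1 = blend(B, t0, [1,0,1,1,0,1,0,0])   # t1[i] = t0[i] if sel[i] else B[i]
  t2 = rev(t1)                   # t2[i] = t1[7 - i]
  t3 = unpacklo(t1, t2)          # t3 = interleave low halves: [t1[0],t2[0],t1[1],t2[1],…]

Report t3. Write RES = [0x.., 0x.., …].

RES = [0x51, 0x62, 0x1f, 0x5e, 0x34, 0xfe, 0x4c, 0x95]

  t0: 51 6a 34 4c e3 fe 3d 91
  t1: 51 1f 34 4c 95 fe 5e 62
  t2: 62 5e fe 95 4c 34 1f 51
  t3: 51 62 1f 5e 34 fe 4c 95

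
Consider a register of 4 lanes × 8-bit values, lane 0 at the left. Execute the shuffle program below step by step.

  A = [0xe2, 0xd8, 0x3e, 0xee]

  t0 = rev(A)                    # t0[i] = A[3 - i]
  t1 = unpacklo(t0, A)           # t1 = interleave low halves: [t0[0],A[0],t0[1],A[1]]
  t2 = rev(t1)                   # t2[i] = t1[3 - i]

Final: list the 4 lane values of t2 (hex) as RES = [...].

  t0: ee 3e d8 e2
  t1: ee e2 3e d8
  t2: d8 3e e2 ee

RES = [ 0xd8  0x3e  0xe2  0xee ]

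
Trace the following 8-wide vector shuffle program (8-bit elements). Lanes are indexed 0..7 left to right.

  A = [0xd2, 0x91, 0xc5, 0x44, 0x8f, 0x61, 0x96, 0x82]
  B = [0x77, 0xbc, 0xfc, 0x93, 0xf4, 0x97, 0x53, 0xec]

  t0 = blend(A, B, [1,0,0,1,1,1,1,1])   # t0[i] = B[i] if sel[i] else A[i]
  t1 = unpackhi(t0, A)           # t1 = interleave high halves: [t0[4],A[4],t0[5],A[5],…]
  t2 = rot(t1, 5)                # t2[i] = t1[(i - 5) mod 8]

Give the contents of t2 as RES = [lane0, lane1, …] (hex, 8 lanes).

  t0: 77 91 c5 93 f4 97 53 ec
  t1: f4 8f 97 61 53 96 ec 82
  t2: 61 53 96 ec 82 f4 8f 97

RES = [0x61, 0x53, 0x96, 0xec, 0x82, 0xf4, 0x8f, 0x97]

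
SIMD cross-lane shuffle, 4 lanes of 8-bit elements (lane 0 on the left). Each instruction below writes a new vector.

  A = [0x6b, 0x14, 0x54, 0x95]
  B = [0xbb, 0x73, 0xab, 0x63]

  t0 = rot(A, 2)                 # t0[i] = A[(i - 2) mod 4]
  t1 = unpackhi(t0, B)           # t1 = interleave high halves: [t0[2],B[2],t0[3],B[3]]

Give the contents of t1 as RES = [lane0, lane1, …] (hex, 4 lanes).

t0 = [0x54, 0x95, 0x6b, 0x14]
t1 = [0x6b, 0xab, 0x14, 0x63]

RES = [ 0x6b  0xab  0x14  0x63 ]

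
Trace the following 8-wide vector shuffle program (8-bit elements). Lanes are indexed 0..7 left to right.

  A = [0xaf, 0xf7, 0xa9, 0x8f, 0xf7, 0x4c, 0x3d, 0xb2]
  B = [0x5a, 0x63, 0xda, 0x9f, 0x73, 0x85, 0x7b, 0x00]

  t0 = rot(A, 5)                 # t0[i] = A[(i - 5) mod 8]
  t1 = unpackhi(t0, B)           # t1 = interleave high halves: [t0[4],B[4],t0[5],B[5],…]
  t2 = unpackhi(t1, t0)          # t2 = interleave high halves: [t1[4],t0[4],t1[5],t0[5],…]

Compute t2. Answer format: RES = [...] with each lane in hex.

  t0: 8f f7 4c 3d b2 af f7 a9
  t1: b2 73 af 85 f7 7b a9 00
  t2: f7 b2 7b af a9 f7 00 a9

RES = [0xf7, 0xb2, 0x7b, 0xaf, 0xa9, 0xf7, 0x00, 0xa9]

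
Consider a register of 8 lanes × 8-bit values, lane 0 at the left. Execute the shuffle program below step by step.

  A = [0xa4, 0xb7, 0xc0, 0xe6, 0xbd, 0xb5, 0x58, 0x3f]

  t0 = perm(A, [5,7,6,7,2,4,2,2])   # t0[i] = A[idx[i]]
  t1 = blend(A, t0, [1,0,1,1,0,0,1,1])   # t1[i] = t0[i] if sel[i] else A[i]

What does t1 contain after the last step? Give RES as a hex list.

→ t0 |b5|3f|58|3f|c0|bd|c0|c0|
→ t1 |b5|b7|58|3f|bd|b5|c0|c0|

RES = [0xb5, 0xb7, 0x58, 0x3f, 0xbd, 0xb5, 0xc0, 0xc0]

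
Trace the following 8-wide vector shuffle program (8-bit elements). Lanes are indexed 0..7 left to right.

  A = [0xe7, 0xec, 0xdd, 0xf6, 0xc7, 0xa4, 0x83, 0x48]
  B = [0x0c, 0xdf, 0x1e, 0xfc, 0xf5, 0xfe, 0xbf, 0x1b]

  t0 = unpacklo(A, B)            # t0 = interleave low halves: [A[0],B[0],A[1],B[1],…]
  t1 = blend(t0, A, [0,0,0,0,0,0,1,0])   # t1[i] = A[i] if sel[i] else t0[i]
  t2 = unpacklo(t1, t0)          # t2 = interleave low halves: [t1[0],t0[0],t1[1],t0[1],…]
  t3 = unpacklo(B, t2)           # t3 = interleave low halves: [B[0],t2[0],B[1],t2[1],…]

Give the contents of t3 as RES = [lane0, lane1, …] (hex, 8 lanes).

t0 = [0xe7, 0x0c, 0xec, 0xdf, 0xdd, 0x1e, 0xf6, 0xfc]
t1 = [0xe7, 0x0c, 0xec, 0xdf, 0xdd, 0x1e, 0x83, 0xfc]
t2 = [0xe7, 0xe7, 0x0c, 0x0c, 0xec, 0xec, 0xdf, 0xdf]
t3 = [0x0c, 0xe7, 0xdf, 0xe7, 0x1e, 0x0c, 0xfc, 0x0c]

RES = [ 0x0c  0xe7  0xdf  0xe7  0x1e  0x0c  0xfc  0x0c ]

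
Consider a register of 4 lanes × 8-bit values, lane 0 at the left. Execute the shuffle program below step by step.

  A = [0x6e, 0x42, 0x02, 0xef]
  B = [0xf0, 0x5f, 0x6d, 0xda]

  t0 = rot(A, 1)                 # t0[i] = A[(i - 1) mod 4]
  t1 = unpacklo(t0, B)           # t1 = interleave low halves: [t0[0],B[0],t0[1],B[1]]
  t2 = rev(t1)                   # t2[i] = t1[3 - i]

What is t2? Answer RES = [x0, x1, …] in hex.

RES = [0x5f, 0x6e, 0xf0, 0xef]

  t0: ef 6e 42 02
  t1: ef f0 6e 5f
  t2: 5f 6e f0 ef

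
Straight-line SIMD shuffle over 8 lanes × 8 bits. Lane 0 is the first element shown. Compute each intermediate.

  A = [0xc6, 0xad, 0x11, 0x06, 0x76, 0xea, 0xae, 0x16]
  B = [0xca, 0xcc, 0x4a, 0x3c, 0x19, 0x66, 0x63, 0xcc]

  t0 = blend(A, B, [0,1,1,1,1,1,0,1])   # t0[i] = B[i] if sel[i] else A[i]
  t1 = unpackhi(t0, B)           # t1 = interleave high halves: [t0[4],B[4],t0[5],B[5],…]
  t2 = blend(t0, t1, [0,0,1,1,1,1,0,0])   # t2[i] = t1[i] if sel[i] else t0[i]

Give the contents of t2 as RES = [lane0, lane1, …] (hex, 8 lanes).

→ t0 |c6|cc|4a|3c|19|66|ae|cc|
→ t1 |19|19|66|66|ae|63|cc|cc|
→ t2 |c6|cc|66|66|ae|63|ae|cc|

RES = [ 0xc6  0xcc  0x66  0x66  0xae  0x63  0xae  0xcc ]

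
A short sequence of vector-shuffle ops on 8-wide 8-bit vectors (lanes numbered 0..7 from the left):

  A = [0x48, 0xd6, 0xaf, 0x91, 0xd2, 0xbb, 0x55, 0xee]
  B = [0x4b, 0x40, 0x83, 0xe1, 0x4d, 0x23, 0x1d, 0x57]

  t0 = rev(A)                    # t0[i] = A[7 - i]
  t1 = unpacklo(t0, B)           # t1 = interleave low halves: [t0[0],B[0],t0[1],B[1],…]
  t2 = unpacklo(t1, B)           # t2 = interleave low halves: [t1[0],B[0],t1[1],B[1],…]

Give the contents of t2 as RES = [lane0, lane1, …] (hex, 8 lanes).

RES = [0xee, 0x4b, 0x4b, 0x40, 0x55, 0x83, 0x40, 0xe1]

  t0: ee 55 bb d2 91 af d6 48
  t1: ee 4b 55 40 bb 83 d2 e1
  t2: ee 4b 4b 40 55 83 40 e1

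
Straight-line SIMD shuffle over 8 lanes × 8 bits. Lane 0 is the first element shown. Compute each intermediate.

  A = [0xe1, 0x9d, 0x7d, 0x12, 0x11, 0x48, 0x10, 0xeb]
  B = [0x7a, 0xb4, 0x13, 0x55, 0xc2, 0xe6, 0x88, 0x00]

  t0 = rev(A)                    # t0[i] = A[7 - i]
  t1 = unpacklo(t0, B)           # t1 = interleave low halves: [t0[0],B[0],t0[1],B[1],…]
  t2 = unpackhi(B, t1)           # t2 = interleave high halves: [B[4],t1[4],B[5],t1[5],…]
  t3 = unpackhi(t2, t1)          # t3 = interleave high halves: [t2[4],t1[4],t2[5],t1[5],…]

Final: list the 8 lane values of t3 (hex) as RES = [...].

RES = [ 0x88  0x48  0x11  0x13  0x00  0x11  0x55  0x55 ]

→ t0 |eb|10|48|11|12|7d|9d|e1|
→ t1 |eb|7a|10|b4|48|13|11|55|
→ t2 |c2|48|e6|13|88|11|00|55|
→ t3 |88|48|11|13|00|11|55|55|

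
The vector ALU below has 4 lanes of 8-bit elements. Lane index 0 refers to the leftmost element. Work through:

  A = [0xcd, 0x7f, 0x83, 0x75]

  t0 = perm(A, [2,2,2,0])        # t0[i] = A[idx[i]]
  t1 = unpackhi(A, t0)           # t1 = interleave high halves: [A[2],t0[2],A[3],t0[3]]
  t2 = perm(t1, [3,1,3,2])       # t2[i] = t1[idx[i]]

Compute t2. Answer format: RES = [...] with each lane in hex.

t0 = [0x83, 0x83, 0x83, 0xcd]
t1 = [0x83, 0x83, 0x75, 0xcd]
t2 = [0xcd, 0x83, 0xcd, 0x75]

RES = [ 0xcd  0x83  0xcd  0x75 ]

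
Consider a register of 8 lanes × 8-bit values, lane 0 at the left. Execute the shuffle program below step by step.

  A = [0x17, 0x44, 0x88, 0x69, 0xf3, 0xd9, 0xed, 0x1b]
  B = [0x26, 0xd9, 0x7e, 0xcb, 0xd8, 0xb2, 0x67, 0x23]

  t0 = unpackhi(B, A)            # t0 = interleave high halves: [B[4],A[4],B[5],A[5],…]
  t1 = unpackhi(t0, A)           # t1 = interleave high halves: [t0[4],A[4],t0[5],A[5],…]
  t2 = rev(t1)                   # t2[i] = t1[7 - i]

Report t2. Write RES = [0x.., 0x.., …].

RES = [0x1b, 0x1b, 0xed, 0x23, 0xd9, 0xed, 0xf3, 0x67]

t0 = [0xd8, 0xf3, 0xb2, 0xd9, 0x67, 0xed, 0x23, 0x1b]
t1 = [0x67, 0xf3, 0xed, 0xd9, 0x23, 0xed, 0x1b, 0x1b]
t2 = [0x1b, 0x1b, 0xed, 0x23, 0xd9, 0xed, 0xf3, 0x67]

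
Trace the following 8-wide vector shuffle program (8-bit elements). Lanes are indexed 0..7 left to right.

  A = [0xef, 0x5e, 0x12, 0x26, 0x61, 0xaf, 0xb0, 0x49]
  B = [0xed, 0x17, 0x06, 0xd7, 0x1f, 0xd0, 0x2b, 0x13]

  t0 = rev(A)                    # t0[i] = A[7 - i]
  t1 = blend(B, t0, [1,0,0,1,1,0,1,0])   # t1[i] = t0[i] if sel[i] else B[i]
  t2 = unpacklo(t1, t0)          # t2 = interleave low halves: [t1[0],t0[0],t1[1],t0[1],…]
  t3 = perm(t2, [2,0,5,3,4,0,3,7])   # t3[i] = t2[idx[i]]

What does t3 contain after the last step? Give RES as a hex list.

RES = [ 0x17  0x49  0xaf  0xb0  0x06  0x49  0xb0  0x61 ]

  t0: 49 b0 af 61 26 12 5e ef
  t1: 49 17 06 61 26 d0 5e 13
  t2: 49 49 17 b0 06 af 61 61
  t3: 17 49 af b0 06 49 b0 61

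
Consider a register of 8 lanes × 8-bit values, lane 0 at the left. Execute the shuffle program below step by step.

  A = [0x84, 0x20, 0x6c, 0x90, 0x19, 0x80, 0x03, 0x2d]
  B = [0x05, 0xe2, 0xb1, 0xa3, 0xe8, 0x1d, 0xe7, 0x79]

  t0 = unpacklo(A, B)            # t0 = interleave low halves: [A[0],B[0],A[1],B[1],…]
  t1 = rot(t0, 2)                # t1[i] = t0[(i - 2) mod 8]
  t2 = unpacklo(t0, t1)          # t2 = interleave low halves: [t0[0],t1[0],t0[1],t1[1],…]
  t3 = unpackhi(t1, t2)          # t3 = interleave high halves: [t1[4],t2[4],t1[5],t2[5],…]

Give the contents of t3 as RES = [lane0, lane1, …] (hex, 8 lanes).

  t0: 84 05 20 e2 6c b1 90 a3
  t1: 90 a3 84 05 20 e2 6c b1
  t2: 84 90 05 a3 20 84 e2 05
  t3: 20 20 e2 84 6c e2 b1 05

RES = [0x20, 0x20, 0xe2, 0x84, 0x6c, 0xe2, 0xb1, 0x05]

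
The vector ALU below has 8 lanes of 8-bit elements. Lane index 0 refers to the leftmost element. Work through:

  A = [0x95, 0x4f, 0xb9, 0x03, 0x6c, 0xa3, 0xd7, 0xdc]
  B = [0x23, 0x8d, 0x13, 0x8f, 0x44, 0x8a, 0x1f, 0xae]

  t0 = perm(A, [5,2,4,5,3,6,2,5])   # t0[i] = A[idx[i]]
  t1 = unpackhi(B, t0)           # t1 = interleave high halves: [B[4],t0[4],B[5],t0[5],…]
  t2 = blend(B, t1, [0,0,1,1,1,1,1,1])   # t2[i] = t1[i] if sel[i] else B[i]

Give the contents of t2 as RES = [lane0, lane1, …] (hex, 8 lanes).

RES = [ 0x23  0x8d  0x8a  0xd7  0x1f  0xb9  0xae  0xa3 ]

t0 = [0xa3, 0xb9, 0x6c, 0xa3, 0x03, 0xd7, 0xb9, 0xa3]
t1 = [0x44, 0x03, 0x8a, 0xd7, 0x1f, 0xb9, 0xae, 0xa3]
t2 = [0x23, 0x8d, 0x8a, 0xd7, 0x1f, 0xb9, 0xae, 0xa3]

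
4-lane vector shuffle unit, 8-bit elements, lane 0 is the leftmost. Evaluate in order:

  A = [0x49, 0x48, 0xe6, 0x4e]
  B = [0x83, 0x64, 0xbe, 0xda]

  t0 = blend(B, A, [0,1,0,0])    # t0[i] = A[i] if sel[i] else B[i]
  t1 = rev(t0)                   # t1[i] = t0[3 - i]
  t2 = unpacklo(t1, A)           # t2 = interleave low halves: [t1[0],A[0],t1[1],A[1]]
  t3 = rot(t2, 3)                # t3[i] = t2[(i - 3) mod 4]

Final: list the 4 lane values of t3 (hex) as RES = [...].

RES = [0x49, 0xbe, 0x48, 0xda]

→ t0 |83|48|be|da|
→ t1 |da|be|48|83|
→ t2 |da|49|be|48|
→ t3 |49|be|48|da|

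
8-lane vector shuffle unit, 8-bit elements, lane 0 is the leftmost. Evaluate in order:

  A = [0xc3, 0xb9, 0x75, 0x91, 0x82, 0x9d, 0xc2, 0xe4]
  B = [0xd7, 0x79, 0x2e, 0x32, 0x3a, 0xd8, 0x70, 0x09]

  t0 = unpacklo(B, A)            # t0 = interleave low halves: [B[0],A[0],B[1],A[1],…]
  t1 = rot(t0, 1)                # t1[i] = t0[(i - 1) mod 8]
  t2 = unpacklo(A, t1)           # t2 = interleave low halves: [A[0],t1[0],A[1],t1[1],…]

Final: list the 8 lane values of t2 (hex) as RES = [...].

→ t0 |d7|c3|79|b9|2e|75|32|91|
→ t1 |91|d7|c3|79|b9|2e|75|32|
→ t2 |c3|91|b9|d7|75|c3|91|79|

RES = [ 0xc3  0x91  0xb9  0xd7  0x75  0xc3  0x91  0x79 ]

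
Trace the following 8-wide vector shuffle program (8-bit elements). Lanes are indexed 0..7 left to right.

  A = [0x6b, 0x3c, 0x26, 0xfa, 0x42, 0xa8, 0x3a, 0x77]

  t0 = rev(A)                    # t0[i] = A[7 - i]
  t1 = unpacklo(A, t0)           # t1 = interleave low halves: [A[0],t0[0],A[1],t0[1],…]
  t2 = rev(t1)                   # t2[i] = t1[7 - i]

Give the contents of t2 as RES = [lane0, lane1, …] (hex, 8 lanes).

t0 = [0x77, 0x3a, 0xa8, 0x42, 0xfa, 0x26, 0x3c, 0x6b]
t1 = [0x6b, 0x77, 0x3c, 0x3a, 0x26, 0xa8, 0xfa, 0x42]
t2 = [0x42, 0xfa, 0xa8, 0x26, 0x3a, 0x3c, 0x77, 0x6b]

RES = [ 0x42  0xfa  0xa8  0x26  0x3a  0x3c  0x77  0x6b ]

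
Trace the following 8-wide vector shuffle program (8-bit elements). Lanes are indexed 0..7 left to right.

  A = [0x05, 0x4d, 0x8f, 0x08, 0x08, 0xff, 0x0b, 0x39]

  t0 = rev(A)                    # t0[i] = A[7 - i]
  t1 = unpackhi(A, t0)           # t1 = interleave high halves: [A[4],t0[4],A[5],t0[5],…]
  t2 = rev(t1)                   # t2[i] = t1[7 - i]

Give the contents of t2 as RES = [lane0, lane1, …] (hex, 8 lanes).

→ t0 |39|0b|ff|08|08|8f|4d|05|
→ t1 |08|08|ff|8f|0b|4d|39|05|
→ t2 |05|39|4d|0b|8f|ff|08|08|

RES = [ 0x05  0x39  0x4d  0x0b  0x8f  0xff  0x08  0x08 ]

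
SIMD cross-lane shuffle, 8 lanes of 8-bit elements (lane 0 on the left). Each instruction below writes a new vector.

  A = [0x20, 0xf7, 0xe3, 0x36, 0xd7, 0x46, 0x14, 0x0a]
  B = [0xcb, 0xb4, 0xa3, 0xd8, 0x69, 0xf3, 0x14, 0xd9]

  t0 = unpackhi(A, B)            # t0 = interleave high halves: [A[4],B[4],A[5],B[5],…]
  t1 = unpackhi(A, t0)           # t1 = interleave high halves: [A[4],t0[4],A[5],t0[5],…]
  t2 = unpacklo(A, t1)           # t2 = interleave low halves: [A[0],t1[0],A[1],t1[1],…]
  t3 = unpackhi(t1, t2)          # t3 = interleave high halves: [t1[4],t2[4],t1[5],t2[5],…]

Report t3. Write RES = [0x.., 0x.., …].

→ t0 |d7|69|46|f3|14|14|0a|d9|
→ t1 |d7|14|46|14|14|0a|0a|d9|
→ t2 |20|d7|f7|14|e3|46|36|14|
→ t3 |14|e3|0a|46|0a|36|d9|14|

RES = [0x14, 0xe3, 0x0a, 0x46, 0x0a, 0x36, 0xd9, 0x14]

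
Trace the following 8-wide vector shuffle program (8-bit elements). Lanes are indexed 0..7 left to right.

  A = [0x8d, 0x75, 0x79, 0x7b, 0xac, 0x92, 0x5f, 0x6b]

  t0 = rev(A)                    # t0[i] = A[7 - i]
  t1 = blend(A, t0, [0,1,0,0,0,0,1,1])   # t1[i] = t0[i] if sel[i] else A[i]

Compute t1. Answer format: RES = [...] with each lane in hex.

RES = [ 0x8d  0x5f  0x79  0x7b  0xac  0x92  0x75  0x8d ]

t0 = [0x6b, 0x5f, 0x92, 0xac, 0x7b, 0x79, 0x75, 0x8d]
t1 = [0x8d, 0x5f, 0x79, 0x7b, 0xac, 0x92, 0x75, 0x8d]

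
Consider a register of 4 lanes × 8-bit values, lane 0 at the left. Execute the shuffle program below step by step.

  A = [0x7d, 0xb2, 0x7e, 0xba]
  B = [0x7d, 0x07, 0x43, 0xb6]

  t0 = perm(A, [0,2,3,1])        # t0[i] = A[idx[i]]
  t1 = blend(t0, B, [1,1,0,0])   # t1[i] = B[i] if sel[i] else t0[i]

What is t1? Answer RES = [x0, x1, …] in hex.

RES = [0x7d, 0x07, 0xba, 0xb2]

  t0: 7d 7e ba b2
  t1: 7d 07 ba b2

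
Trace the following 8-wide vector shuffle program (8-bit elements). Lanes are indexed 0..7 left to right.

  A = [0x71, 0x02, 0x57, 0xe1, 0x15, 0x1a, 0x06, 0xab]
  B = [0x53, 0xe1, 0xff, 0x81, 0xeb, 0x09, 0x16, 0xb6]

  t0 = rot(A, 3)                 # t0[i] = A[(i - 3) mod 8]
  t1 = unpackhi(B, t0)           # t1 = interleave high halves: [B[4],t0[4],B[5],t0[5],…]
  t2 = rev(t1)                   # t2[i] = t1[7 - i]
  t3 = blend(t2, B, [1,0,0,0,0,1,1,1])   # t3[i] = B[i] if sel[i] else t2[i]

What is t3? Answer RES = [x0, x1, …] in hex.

RES = [0x53, 0xb6, 0xe1, 0x16, 0x57, 0x09, 0x16, 0xb6]

→ t0 |1a|06|ab|71|02|57|e1|15|
→ t1 |eb|02|09|57|16|e1|b6|15|
→ t2 |15|b6|e1|16|57|09|02|eb|
→ t3 |53|b6|e1|16|57|09|16|b6|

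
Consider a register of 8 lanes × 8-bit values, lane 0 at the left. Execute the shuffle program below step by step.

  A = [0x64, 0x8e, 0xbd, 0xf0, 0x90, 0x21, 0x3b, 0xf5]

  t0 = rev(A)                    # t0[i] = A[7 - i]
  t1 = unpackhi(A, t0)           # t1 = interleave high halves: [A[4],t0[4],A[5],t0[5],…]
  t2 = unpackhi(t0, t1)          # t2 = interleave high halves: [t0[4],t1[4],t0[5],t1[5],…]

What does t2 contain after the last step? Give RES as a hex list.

RES = [ 0xf0  0x3b  0xbd  0x8e  0x8e  0xf5  0x64  0x64 ]

t0 = [0xf5, 0x3b, 0x21, 0x90, 0xf0, 0xbd, 0x8e, 0x64]
t1 = [0x90, 0xf0, 0x21, 0xbd, 0x3b, 0x8e, 0xf5, 0x64]
t2 = [0xf0, 0x3b, 0xbd, 0x8e, 0x8e, 0xf5, 0x64, 0x64]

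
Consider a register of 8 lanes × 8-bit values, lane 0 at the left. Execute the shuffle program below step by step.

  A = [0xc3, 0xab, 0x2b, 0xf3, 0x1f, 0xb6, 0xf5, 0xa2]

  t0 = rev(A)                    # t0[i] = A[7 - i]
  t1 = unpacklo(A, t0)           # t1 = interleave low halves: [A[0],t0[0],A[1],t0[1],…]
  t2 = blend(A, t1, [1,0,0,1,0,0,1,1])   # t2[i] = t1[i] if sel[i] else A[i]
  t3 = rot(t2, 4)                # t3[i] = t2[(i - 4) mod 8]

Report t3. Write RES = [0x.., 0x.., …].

RES = [ 0x1f  0xb6  0xf3  0x1f  0xc3  0xab  0x2b  0xf5 ]

  t0: a2 f5 b6 1f f3 2b ab c3
  t1: c3 a2 ab f5 2b b6 f3 1f
  t2: c3 ab 2b f5 1f b6 f3 1f
  t3: 1f b6 f3 1f c3 ab 2b f5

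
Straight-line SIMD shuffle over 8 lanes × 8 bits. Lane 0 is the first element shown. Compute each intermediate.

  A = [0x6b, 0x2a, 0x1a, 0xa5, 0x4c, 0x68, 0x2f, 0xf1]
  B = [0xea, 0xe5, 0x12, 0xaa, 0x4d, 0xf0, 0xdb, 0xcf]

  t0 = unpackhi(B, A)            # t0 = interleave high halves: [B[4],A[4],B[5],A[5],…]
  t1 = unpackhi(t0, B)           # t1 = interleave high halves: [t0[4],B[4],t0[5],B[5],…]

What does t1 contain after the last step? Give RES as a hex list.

t0 = [0x4d, 0x4c, 0xf0, 0x68, 0xdb, 0x2f, 0xcf, 0xf1]
t1 = [0xdb, 0x4d, 0x2f, 0xf0, 0xcf, 0xdb, 0xf1, 0xcf]

RES = [0xdb, 0x4d, 0x2f, 0xf0, 0xcf, 0xdb, 0xf1, 0xcf]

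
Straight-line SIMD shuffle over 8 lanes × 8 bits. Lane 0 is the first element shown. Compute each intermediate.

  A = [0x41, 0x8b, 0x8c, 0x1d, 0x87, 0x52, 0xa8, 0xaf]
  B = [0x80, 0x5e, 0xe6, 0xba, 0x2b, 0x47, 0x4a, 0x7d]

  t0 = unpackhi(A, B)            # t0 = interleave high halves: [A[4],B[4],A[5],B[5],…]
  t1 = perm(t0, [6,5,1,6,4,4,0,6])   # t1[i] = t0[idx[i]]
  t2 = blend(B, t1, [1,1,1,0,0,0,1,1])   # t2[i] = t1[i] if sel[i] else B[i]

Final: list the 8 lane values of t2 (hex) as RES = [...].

  t0: 87 2b 52 47 a8 4a af 7d
  t1: af 4a 2b af a8 a8 87 af
  t2: af 4a 2b ba 2b 47 87 af

RES = [ 0xaf  0x4a  0x2b  0xba  0x2b  0x47  0x87  0xaf ]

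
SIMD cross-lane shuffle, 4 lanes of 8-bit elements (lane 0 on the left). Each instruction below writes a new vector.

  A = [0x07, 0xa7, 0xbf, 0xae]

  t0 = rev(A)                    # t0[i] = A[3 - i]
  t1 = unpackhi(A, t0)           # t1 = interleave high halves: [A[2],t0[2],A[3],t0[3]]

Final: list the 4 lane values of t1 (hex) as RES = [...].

RES = [0xbf, 0xa7, 0xae, 0x07]

  t0: ae bf a7 07
  t1: bf a7 ae 07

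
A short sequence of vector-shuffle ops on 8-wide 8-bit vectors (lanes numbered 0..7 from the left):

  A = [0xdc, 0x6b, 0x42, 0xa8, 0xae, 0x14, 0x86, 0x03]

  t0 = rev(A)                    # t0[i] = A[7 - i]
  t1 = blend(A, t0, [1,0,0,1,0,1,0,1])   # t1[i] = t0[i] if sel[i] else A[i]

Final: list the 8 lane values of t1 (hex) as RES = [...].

RES = [ 0x03  0x6b  0x42  0xae  0xae  0x42  0x86  0xdc ]

  t0: 03 86 14 ae a8 42 6b dc
  t1: 03 6b 42 ae ae 42 86 dc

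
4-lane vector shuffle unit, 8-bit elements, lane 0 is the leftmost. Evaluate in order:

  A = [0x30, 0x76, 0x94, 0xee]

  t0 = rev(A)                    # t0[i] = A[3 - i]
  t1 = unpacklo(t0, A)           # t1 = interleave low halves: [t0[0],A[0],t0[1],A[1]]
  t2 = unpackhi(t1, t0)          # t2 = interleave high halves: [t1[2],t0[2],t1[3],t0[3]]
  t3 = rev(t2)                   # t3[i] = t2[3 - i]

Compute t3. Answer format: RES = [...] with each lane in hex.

RES = [ 0x30  0x76  0x76  0x94 ]

  t0: ee 94 76 30
  t1: ee 30 94 76
  t2: 94 76 76 30
  t3: 30 76 76 94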